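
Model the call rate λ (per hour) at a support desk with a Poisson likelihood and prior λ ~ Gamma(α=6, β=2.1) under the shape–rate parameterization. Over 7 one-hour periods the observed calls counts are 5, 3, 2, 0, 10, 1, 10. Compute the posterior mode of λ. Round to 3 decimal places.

λ̂_MAP = 3.956

Σxᵢ = 5+3+2+0+10+1+10 = 31, with n = 7.
Posterior ∝ λ^5e^(−2.1λ) · λ^31e^(−7λ) = λ^36e^(−9.1λ), i.e. Gamma(shape=37, rate=9.1).
The mode of a Gamma(a, b) with a ≥ 1 (shape–rate) is (a−1)/b = 36/9.1 ≈ 3.956.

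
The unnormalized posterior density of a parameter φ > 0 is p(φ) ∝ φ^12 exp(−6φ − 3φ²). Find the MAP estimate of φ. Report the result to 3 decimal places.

φ̂_MAP = 1.000

ℓ'(φ) = 12/φ − 6 − 6φ. Setting this to zero and multiplying by φ: 6φ² + 6φ − 12 = 0.
φ = (−6 + √(6² + 4·6·12)) / (2·6) = (−6 + √324) / 12 = (−6 + 18)/12 = 1.
ℓ''(φ) = −12/φ² − 6 < 0, confirming a maximum.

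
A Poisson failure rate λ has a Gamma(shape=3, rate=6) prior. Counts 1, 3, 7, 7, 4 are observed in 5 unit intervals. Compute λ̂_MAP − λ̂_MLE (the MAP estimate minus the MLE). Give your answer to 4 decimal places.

MAP − MLE = -2.2182

Σxᵢ = 22. Posterior is Gamma(25, 11); MAP = (25−1)/11 = 24/11 ≈ 2.18182.
MLE = x̄ = 22/5 ≈ 4.40000.
Difference = 24/11 − 22/5 = -122/55 ≈ -2.2182.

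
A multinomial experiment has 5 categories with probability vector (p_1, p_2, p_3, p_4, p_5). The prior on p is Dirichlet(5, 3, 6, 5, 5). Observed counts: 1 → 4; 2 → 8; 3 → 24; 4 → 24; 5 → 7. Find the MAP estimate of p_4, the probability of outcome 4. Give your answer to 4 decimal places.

MAP estimate: 0.3256

The posterior is Dirichlet(αᵢ + nᵢ) = Dirichlet(9, 11, 30, 29, 12).
For a Dirichlet(a₁,…,a_K) with all aᵢ > 1, the mode has j-th component (aⱼ − 1)/(Σaᵢ − K).
Here Σaᵢ = 91 and K = 5, so p_4 = (29 − 1)/(91 − 5) = 28/86 ≈ 0.3256.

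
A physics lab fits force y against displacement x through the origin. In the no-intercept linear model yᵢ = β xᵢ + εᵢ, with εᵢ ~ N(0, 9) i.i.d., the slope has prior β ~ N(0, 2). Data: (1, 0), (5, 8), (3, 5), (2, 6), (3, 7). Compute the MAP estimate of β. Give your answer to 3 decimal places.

log p(β | y) = −Σ(yᵢ − βxᵢ)²/(2·9) − β²/(2·2) + const.
Setting the derivative to zero: Σxᵢ(yᵢ − βxᵢ)/9 − β/2 = 0, so β = Σxᵢyᵢ / (Σxᵢ² + σ²/τ²).
Σxᵢyᵢ = 1·0 + 5·8 + 3·5 + 2·6 + 3·7 = 88; Σxᵢ² = 48; σ²/τ² = 4.5.
β̂_MAP = 88 / (48 + 4.5) = 88/52.5 ≈ 1.676.

β̂_MAP = 1.676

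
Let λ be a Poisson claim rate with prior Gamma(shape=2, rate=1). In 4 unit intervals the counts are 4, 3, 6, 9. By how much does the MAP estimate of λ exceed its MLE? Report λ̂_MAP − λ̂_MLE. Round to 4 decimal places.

Σxᵢ = 22. Posterior is Gamma(24, 5); MAP = (24−1)/5 = 23/5 ≈ 4.60000.
MLE = x̄ = 22/4 ≈ 5.50000.
Difference = 23/5 − 22/4 = -9/10 ≈ -0.9000.

MAP − MLE = -0.9000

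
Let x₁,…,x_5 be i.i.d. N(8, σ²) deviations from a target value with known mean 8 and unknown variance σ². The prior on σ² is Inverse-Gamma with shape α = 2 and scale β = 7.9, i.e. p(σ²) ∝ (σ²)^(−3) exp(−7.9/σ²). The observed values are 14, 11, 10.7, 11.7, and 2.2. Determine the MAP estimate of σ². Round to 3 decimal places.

σ̂²_MAP = 10.493

Sum of squared deviations about the known mean: SS = (14−8)² + (11−8)² + (10.7−8)² + (11.7−8)² + (2.2−8)² = 99.62.
The Normal likelihood contributes (σ²)^(−n/2) exp(−SS/(2σ²)), so the posterior is Inverse-Gamma(α + n/2, β + SS/2) = Inverse-Gamma(4.5, 57.71).
The mode of Inverse-Gamma(a, b) is b/(a+1) = 57.71/5.5 ≈ 10.493.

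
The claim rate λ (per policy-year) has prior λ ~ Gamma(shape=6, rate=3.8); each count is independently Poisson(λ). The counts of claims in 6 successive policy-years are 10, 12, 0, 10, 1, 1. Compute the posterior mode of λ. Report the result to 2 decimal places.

Σxᵢ = 10+12+0+10+1+1 = 34, with n = 6.
Posterior ∝ λ^5e^(−3.8λ) · λ^34e^(−6λ) = λ^39e^(−9.8λ), i.e. Gamma(shape=40, rate=9.8).
The mode of a Gamma(a, b) with a ≥ 1 (shape–rate) is (a−1)/b = 39/9.8 ≈ 3.98.

λ̂_MAP = 3.98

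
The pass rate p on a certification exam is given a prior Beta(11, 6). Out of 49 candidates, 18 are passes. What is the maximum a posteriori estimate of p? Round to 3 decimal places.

p̂_MAP = 0.438

Prior: Beta(11, 6).
Data: 18 successes in 49 trials. The binomial likelihood contributes p^18(1−p)^31, so the posterior is Beta(11+18, 6+31) = Beta(29, 37).
For Beta(a, b) with a, b > 1 the mode is (a−1)/(a+b−2) = 28/64 ≈ 0.438.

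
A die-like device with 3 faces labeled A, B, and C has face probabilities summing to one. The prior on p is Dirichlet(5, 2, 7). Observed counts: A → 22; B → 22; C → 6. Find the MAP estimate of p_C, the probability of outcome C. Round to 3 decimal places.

The posterior is Dirichlet(αᵢ + nᵢ) = Dirichlet(27, 24, 13).
For a Dirichlet(a₁,…,a_K) with all aᵢ > 1, the mode has j-th component (aⱼ − 1)/(Σaᵢ − K).
Here Σaᵢ = 64 and K = 3, so p_C = (13 − 1)/(64 − 3) = 12/61 ≈ 0.197.

MAP estimate of p_C = 0.197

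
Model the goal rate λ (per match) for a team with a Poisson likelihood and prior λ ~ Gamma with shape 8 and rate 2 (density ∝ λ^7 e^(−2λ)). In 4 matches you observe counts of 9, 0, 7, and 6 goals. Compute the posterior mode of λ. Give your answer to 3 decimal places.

λ̂_MAP = 4.833

Σxᵢ = 9+0+7+6 = 22, with n = 4.
Posterior ∝ λ^7e^(−2λ) · λ^22e^(−4λ) = λ^29e^(−6λ), i.e. Gamma(shape=30, rate=6).
The mode of a Gamma(a, b) with a ≥ 1 (shape–rate) is (a−1)/b = 29/6 ≈ 4.833.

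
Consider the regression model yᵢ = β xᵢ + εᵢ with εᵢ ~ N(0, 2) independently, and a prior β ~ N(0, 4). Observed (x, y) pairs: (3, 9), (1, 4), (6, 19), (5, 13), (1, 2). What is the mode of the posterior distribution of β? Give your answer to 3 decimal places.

log p(β | y) = −Σ(yᵢ − βxᵢ)²/(2·2) − β²/(2·4) + const.
Setting the derivative to zero: Σxᵢ(yᵢ − βxᵢ)/2 − β/4 = 0, so β = Σxᵢyᵢ / (Σxᵢ² + σ²/τ²).
Σxᵢyᵢ = 3·9 + 1·4 + 6·19 + 5·13 + 1·2 = 212; Σxᵢ² = 72; σ²/τ² = 0.5.
β̂_MAP = 212 / (72 + 0.5) = 212/72.5 ≈ 2.924.

β̂_MAP = 2.924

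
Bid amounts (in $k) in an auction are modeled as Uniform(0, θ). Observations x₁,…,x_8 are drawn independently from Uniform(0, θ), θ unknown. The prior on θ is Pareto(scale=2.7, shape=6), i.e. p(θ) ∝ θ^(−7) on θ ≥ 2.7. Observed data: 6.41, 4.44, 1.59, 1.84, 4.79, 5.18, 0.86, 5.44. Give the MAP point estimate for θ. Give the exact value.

The Uniform(0, θ) likelihood is θ^(−n) for θ ≥ max(xᵢ), zero otherwise. Here max(xᵢ) = 6.41.
Posterior ∝ θ^(−7) · θ^(−8) = θ^(−15) on θ ≥ max(2.7, 6.41) = 6.41.
This density is strictly decreasing in θ, so the posterior mode lies at the lower boundary of the support.

θ̂_MAP = 6.41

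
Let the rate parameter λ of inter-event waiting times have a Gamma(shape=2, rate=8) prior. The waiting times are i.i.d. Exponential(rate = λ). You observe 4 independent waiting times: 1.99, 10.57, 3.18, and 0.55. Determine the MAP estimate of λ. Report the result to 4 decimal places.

λ̂_MAP = 0.2058

The Exponential(rate=λ) likelihood is ∝ λ^n e^(−λΣtᵢ). Here n = 4 and Σtᵢ = 1.99 + 10.57 + 3.18 + 0.55 = 16.29.
Posterior ∝ λe^(−8λ) · λ^4e^(−16.29λ) = λ^5e^(−24.29λ), i.e. Gamma(6, 24.29).
Mode = (a−1)/b = 5/24.29 ≈ 0.2058.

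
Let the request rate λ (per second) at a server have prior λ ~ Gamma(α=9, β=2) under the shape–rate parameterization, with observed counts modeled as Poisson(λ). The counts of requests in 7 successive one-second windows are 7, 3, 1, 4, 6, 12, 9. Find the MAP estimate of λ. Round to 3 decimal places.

λ̂_MAP = 5.556

Σxᵢ = 7+3+1+4+6+12+9 = 42, with n = 7.
Posterior ∝ λ^8e^(−2λ) · λ^42e^(−7λ) = λ^50e^(−9λ), i.e. Gamma(shape=51, rate=9).
The mode of a Gamma(a, b) with a ≥ 1 (shape–rate) is (a−1)/b = 50/9 ≈ 5.556.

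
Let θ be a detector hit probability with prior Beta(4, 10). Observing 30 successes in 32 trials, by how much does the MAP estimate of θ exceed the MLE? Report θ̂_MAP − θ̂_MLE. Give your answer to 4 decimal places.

Posterior is Beta(34, 12); MAP = (34−1)/(46−2) = 33/44 ≈ 0.75000.
MLE ignores the prior: θ̂_MLE = k/n = 30/32 ≈ 0.93750.
Difference = 33/44 − 30/32 = -3/16 ≈ -0.1875.

MAP − MLE = -0.1875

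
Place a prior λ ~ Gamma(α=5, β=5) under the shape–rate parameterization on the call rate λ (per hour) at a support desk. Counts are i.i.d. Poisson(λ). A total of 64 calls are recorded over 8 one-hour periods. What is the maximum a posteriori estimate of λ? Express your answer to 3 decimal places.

Σxᵢ = 64, n = 8.
Posterior ∝ λ^4e^(−5λ) · λ^64e^(−8λ) = λ^68e^(−13λ), i.e. Gamma(shape=69, rate=13).
The mode of a Gamma(a, b) with a ≥ 1 (shape–rate) is (a−1)/b = 68/13 ≈ 5.231.

λ̂_MAP = 5.231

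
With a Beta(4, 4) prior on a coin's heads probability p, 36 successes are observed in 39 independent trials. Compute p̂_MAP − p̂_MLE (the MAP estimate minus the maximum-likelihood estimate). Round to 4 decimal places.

Posterior is Beta(40, 7); MAP = (40−1)/(47−2) = 39/45 ≈ 0.86667.
MLE ignores the prior: p̂_MLE = k/n = 36/39 ≈ 0.92308.
Difference = 39/45 − 36/39 = -11/195 ≈ -0.0564.

MAP − MLE = -0.0564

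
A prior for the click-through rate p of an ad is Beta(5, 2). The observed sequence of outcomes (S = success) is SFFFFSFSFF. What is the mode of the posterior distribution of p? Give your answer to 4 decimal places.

Prior: Beta(5, 2).
Data: 3 successes in 10 trials (from the sequence). The binomial likelihood contributes p^3(1−p)^7, so the posterior is Beta(5+3, 2+7) = Beta(8, 9).
For Beta(a, b) with a, b > 1 the mode is (a−1)/(a+b−2) = 7/15 ≈ 0.4667.

p̂_MAP = 0.4667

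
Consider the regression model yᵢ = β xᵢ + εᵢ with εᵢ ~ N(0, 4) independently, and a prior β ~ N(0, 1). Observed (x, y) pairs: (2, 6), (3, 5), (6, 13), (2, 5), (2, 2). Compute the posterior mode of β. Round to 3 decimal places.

log p(β | y) = −Σ(yᵢ − βxᵢ)²/(2·4) − β²/(2·1) + const.
Setting the derivative to zero: Σxᵢ(yᵢ − βxᵢ)/4 − β/1 = 0, so β = Σxᵢyᵢ / (Σxᵢ² + σ²/τ²).
Σxᵢyᵢ = 2·6 + 3·5 + 6·13 + 2·5 + 2·2 = 119; Σxᵢ² = 57; σ²/τ² = 4.
β̂_MAP = 119 / (57 + 4) = 119/61 ≈ 1.951.

β̂_MAP = 1.951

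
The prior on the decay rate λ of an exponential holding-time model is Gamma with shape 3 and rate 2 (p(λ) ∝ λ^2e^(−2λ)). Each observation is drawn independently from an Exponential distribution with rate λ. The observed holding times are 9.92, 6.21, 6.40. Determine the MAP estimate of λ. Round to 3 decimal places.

λ̂_MAP = 0.204

The Exponential(rate=λ) likelihood is ∝ λ^n e^(−λΣtᵢ). Here n = 3 and Σtᵢ = 9.92 + 6.21 + 6.40 = 22.53.
Posterior ∝ λ^2e^(−2λ) · λ^3e^(−22.53λ) = λ^5e^(−24.53λ), i.e. Gamma(6, 24.53).
Mode = (a−1)/b = 5/24.53 ≈ 0.204.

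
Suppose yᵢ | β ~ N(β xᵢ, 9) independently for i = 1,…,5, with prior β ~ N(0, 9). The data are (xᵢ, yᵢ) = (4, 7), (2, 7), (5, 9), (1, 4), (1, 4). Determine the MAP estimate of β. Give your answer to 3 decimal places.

log p(β | y) = −Σ(yᵢ − βxᵢ)²/(2·9) − β²/(2·9) + const.
Setting the derivative to zero: Σxᵢ(yᵢ − βxᵢ)/9 − β/9 = 0, so β = Σxᵢyᵢ / (Σxᵢ² + σ²/τ²).
Σxᵢyᵢ = 4·7 + 2·7 + 5·9 + 1·4 + 1·4 = 95; Σxᵢ² = 47; σ²/τ² = 1.
β̂_MAP = 95 / (47 + 1) = 95/48 ≈ 1.979.

β̂_MAP = 1.979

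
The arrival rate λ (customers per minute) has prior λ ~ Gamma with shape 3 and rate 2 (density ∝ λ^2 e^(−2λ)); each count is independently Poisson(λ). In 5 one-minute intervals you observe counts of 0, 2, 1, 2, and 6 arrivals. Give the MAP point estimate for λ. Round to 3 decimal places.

Σxᵢ = 0+2+1+2+6 = 11, with n = 5.
Posterior ∝ λ^2e^(−2λ) · λ^11e^(−5λ) = λ^13e^(−7λ), i.e. Gamma(shape=14, rate=7).
The mode of a Gamma(a, b) with a ≥ 1 (shape–rate) is (a−1)/b = 13/7 ≈ 1.857.

λ̂_MAP = 1.857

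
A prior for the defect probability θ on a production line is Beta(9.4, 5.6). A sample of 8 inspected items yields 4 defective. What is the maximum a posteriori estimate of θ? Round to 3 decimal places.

θ̂_MAP = 0.590

Prior: Beta(9.4, 5.6).
Data: 4 successes in 8 trials. The binomial likelihood contributes θ^4(1−θ)^4, so the posterior is Beta(9.4+4, 5.6+4) = Beta(13.4, 9.6).
For Beta(a, b) with a, b > 1 the mode is (a−1)/(a+b−2) = 12.4/21 ≈ 0.590.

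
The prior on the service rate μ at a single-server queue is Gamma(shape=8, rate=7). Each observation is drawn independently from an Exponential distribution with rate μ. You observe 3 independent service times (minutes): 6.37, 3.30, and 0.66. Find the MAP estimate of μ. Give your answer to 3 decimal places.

μ̂_MAP = 0.577

The Exponential(rate=μ) likelihood is ∝ μ^n e^(−μΣtᵢ). Here n = 3 and Σtᵢ = 6.37 + 3.30 + 0.66 = 10.33.
Posterior ∝ μ^7e^(−7μ) · μ^3e^(−10.33μ) = μ^10e^(−17.33μ), i.e. Gamma(11, 17.33).
Mode = (a−1)/b = 10/17.33 ≈ 0.577.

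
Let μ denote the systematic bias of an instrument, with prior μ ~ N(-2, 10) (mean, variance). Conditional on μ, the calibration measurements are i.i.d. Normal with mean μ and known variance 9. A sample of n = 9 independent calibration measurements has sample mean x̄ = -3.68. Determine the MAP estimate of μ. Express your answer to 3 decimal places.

n = 9, x̄ = -3.68.
For a Normal prior and Normal likelihood with known variance, the posterior is Normal; its mode equals its mean, the precision-weighted average.
Prior precision 1/σ₀² = 1/10 = 0.1; data precision n/σ² = 9/9 = 1.
μ̂ = (0.1·(-2) + 1·(-3.68)) / (0.1 + 1) = (-3.88)/1.1 = -194/55 ≈ -3.527.

μ̂_MAP = -3.527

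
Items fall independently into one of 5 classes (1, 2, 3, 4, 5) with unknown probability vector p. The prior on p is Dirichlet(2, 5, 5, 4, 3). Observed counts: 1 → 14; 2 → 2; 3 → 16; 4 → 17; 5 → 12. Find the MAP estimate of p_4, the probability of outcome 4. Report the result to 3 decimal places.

MAP estimate: 0.267

The posterior is Dirichlet(αᵢ + nᵢ) = Dirichlet(16, 7, 21, 21, 15).
For a Dirichlet(a₁,…,a_K) with all aᵢ > 1, the mode has j-th component (aⱼ − 1)/(Σaᵢ − K).
Here Σaᵢ = 80 and K = 5, so p_4 = (21 − 1)/(80 − 5) = 20/75 ≈ 0.267.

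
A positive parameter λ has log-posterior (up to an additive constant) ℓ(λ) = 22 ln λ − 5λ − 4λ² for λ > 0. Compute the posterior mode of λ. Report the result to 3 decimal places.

λ̂_MAP = 1.375

ℓ'(λ) = 22/λ − 5 − 8λ. Setting this to zero and multiplying by λ: 8λ² + 5λ − 22 = 0.
λ = (−5 + √(5² + 4·8·22)) / (2·8) = (−5 + √729) / 16 = (−5 + 27)/16 = 11/8.
ℓ''(λ) = −22/λ² − 8 < 0, confirming a maximum.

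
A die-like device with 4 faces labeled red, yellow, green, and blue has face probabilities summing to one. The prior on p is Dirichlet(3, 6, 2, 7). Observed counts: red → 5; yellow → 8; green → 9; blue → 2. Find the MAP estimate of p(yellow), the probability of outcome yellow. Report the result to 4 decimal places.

The posterior is Dirichlet(αᵢ + nᵢ) = Dirichlet(8, 14, 11, 9).
For a Dirichlet(a₁,…,a_K) with all aᵢ > 1, the mode has j-th component (aⱼ − 1)/(Σaᵢ − K).
Here Σaᵢ = 42 and K = 4, so p(yellow) = (14 − 1)/(42 − 4) = 13/38 ≈ 0.3421.

MAP estimate of p(yellow) = 0.3421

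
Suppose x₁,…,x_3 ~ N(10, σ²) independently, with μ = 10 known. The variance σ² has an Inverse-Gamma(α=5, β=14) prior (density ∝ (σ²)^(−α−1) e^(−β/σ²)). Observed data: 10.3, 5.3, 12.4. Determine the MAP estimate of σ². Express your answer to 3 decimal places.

Sum of squared deviations about the known mean: SS = (10.3−10)² + (5.3−10)² + (12.4−10)² = 27.94.
The Normal likelihood contributes (σ²)^(−n/2) exp(−SS/(2σ²)), so the posterior is Inverse-Gamma(α + n/2, β + SS/2) = Inverse-Gamma(6.5, 27.97).
The mode of Inverse-Gamma(a, b) is b/(a+1) = 27.97/7.5 ≈ 3.729.

σ̂²_MAP = 3.729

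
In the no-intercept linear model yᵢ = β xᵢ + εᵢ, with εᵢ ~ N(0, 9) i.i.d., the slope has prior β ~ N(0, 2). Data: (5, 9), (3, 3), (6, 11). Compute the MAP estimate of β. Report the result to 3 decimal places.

β̂_MAP = 1.611

log p(β | y) = −Σ(yᵢ − βxᵢ)²/(2·9) − β²/(2·2) + const.
Setting the derivative to zero: Σxᵢ(yᵢ − βxᵢ)/9 − β/2 = 0, so β = Σxᵢyᵢ / (Σxᵢ² + σ²/τ²).
Σxᵢyᵢ = 5·9 + 3·3 + 6·11 = 120; Σxᵢ² = 70; σ²/τ² = 4.5.
β̂_MAP = 120 / (70 + 4.5) = 120/74.5 ≈ 1.611.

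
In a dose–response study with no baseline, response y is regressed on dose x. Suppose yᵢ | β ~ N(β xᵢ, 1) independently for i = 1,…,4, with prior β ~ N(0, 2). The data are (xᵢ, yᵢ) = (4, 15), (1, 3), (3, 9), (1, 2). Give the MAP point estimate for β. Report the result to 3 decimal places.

log p(β | y) = −Σ(yᵢ − βxᵢ)²/(2·1) − β²/(2·2) + const.
Setting the derivative to zero: Σxᵢ(yᵢ − βxᵢ)/1 − β/2 = 0, so β = Σxᵢyᵢ / (Σxᵢ² + σ²/τ²).
Σxᵢyᵢ = 4·15 + 1·3 + 3·9 + 1·2 = 92; Σxᵢ² = 27; σ²/τ² = 0.5.
β̂_MAP = 92 / (27 + 0.5) = 92/27.5 ≈ 3.345.

β̂_MAP = 3.345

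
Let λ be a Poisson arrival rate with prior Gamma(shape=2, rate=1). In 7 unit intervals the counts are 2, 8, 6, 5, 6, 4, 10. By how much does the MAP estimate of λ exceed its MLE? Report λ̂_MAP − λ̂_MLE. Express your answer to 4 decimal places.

MAP − MLE = -0.6071

Σxᵢ = 41. Posterior is Gamma(43, 8); MAP = (43−1)/8 = 42/8 ≈ 5.25000.
MLE = x̄ = 41/7 ≈ 5.85714.
Difference = 42/8 − 41/7 = -17/28 ≈ -0.6071.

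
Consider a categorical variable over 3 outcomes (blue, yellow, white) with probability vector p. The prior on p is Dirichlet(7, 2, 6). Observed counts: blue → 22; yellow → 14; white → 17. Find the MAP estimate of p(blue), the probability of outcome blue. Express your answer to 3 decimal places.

The posterior is Dirichlet(αᵢ + nᵢ) = Dirichlet(29, 16, 23).
For a Dirichlet(a₁,…,a_K) with all aᵢ > 1, the mode has j-th component (aⱼ − 1)/(Σaᵢ − K).
Here Σaᵢ = 68 and K = 3, so p(blue) = (29 − 1)/(68 − 3) = 28/65 ≈ 0.431.

MAP estimate of p(blue) = 0.431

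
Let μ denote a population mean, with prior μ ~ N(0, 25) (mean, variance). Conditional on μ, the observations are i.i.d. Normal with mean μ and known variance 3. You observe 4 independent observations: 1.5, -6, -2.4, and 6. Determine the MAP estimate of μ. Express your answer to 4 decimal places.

μ̂_MAP = -0.2184

n = 4; x̄ = (1.5 + (-6) + (-2.4) + 6)/4 = -0.9/4 = -0.225.
For a Normal prior and Normal likelihood with known variance, the posterior is Normal; its mode equals its mean, the precision-weighted average.
Prior precision 1/σ₀² = 1/25 = 0.04; data precision n/σ² = 4/3.
μ̂ = (0.04·0 + (4/3)·(-0.225)) / (0.04 + 4/3) = (-0.3)/(103/75) = -45/206 ≈ -0.2184.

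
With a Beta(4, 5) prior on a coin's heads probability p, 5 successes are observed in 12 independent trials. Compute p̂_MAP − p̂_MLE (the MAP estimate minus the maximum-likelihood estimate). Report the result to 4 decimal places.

MAP − MLE = 0.0044

Posterior is Beta(9, 12); MAP = (9−1)/(21−2) = 8/19 ≈ 0.42105.
MLE ignores the prior: p̂_MLE = k/n = 5/12 ≈ 0.41667.
Difference = 8/19 − 5/12 = 1/228 ≈ 0.0044.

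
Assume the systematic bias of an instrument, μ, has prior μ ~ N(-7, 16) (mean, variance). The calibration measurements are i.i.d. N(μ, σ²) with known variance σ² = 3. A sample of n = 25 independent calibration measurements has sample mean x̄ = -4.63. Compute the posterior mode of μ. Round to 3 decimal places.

μ̂_MAP = -4.648

n = 25, x̄ = -4.63.
For a Normal prior and Normal likelihood with known variance, the posterior is Normal; its mode equals its mean, the precision-weighted average.
Prior precision 1/σ₀² = 1/16 = 0.0625; data precision n/σ² = 25/3.
μ̂ = (0.0625·(-7) + (25/3)·(-4.63)) / (0.0625 + 25/3) = (-1873/48)/(403/48) = -1873/403 ≈ -4.648.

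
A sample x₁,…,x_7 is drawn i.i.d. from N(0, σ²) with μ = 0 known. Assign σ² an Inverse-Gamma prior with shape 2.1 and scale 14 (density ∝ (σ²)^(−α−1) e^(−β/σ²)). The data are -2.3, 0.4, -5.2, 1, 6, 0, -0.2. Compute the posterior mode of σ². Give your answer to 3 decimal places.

Sum of squared deviations about the known mean: SS = (-2.3−0)² + (0.4−0)² + (-5.2−0)² + (1−0)² + (6−0)² + (0−0)² + (-0.2−0)² = 69.53.
The Normal likelihood contributes (σ²)^(−n/2) exp(−SS/(2σ²)), so the posterior is Inverse-Gamma(α + n/2, β + SS/2) = Inverse-Gamma(5.6, 48.765).
The mode of Inverse-Gamma(a, b) is b/(a+1) = 48.765/6.6 ≈ 7.389.

σ̂²_MAP = 7.389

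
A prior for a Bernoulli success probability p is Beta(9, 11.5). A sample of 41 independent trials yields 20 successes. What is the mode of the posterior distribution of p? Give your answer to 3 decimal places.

Prior: Beta(9, 11.5).
Data: 20 successes in 41 trials. The binomial likelihood contributes p^20(1−p)^21, so the posterior is Beta(9+20, 11.5+21) = Beta(29, 32.5).
For Beta(a, b) with a, b > 1 the mode is (a−1)/(a+b−2) = 28/59.5 ≈ 0.471.

p̂_MAP = 0.471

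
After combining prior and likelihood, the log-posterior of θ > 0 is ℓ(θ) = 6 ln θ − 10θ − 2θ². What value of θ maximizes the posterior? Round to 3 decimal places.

θ̂_MAP = 0.500

ℓ'(θ) = 6/θ − 10 − 4θ. Setting this to zero and multiplying by θ: 4θ² + 10θ − 6 = 0.
θ = (−10 + √(10² + 4·4·6)) / (2·4) = (−10 + √196) / 8 = (−10 + 14)/8 = 1/2.
ℓ''(θ) = −6/θ² − 4 < 0, confirming a maximum.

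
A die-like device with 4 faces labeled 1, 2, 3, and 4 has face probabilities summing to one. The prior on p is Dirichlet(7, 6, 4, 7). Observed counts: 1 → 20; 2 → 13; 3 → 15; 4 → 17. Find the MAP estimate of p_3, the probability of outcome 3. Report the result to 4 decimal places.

MAP estimate: 0.2118

The posterior is Dirichlet(αᵢ + nᵢ) = Dirichlet(27, 19, 19, 24).
For a Dirichlet(a₁,…,a_K) with all aᵢ > 1, the mode has j-th component (aⱼ − 1)/(Σaᵢ − K).
Here Σaᵢ = 89 and K = 4, so p_3 = (19 − 1)/(89 − 4) = 18/85 ≈ 0.2118.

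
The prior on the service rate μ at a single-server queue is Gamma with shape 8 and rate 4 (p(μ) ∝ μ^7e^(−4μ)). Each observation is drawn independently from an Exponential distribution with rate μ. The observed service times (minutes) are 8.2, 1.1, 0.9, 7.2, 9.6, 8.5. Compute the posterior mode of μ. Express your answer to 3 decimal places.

μ̂_MAP = 0.329

The Exponential(rate=μ) likelihood is ∝ μ^n e^(−μΣtᵢ). Here n = 6 and Σtᵢ = 8.2 + 1.1 + 0.9 + 7.2 + 9.6 + 8.5 = 35.5.
Posterior ∝ μ^7e^(−4μ) · μ^6e^(−35.5μ) = μ^13e^(−39.5μ), i.e. Gamma(14, 39.5).
Mode = (a−1)/b = 13/39.5 ≈ 0.329.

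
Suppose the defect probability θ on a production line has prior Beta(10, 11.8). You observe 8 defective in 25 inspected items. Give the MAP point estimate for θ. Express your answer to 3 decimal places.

θ̂_MAP = 0.379

Prior: Beta(10, 11.8).
Data: 8 successes in 25 trials. The binomial likelihood contributes θ^8(1−θ)^17, so the posterior is Beta(10+8, 11.8+17) = Beta(18, 28.8).
For Beta(a, b) with a, b > 1 the mode is (a−1)/(a+b−2) = 17/44.8 ≈ 0.379.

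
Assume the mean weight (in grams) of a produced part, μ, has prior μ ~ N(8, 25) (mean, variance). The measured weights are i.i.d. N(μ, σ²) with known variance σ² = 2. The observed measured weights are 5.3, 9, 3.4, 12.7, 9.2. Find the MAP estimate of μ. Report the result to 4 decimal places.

μ̂_MAP = 7.9213

n = 5; x̄ = (5.3 + 9 + 3.4 + 12.7 + 9.2)/5 = 39.6/5 = 7.92.
For a Normal prior and Normal likelihood with known variance, the posterior is Normal; its mode equals its mean, the precision-weighted average.
Prior precision 1/σ₀² = 1/25 = 0.04; data precision n/σ² = 5/2 = 2.5.
μ̂ = (0.04·8 + 2.5·7.92) / (0.04 + 2.5) = 20.12/2.54 = 1006/127 ≈ 7.9213.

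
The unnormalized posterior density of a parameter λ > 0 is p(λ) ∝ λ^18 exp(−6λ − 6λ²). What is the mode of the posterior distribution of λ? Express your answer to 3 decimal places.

ℓ'(λ) = 18/λ − 6 − 12λ. Setting this to zero and multiplying by λ: 12λ² + 6λ − 18 = 0.
λ = (−6 + √(6² + 4·12·18)) / (2·12) = (−6 + √900) / 24 = (−6 + 30)/24 = 1.
ℓ''(λ) = −18/λ² − 12 < 0, confirming a maximum.

λ̂_MAP = 1.000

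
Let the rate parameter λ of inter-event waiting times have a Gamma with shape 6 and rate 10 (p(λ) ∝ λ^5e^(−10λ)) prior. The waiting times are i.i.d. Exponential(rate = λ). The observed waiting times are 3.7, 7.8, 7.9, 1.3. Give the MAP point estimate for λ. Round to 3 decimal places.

λ̂_MAP = 0.293

The Exponential(rate=λ) likelihood is ∝ λ^n e^(−λΣtᵢ). Here n = 4 and Σtᵢ = 3.7 + 7.8 + 7.9 + 1.3 = 20.7.
Posterior ∝ λ^5e^(−10λ) · λ^4e^(−20.7λ) = λ^9e^(−30.7λ), i.e. Gamma(10, 30.7).
Mode = (a−1)/b = 9/30.7 ≈ 0.293.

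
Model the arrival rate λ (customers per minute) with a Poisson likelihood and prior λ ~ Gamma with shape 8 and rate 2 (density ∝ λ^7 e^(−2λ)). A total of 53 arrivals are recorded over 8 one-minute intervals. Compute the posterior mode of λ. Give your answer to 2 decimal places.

λ̂_MAP = 6.00

Σxᵢ = 53, n = 8.
Posterior ∝ λ^7e^(−2λ) · λ^53e^(−8λ) = λ^60e^(−10λ), i.e. Gamma(shape=61, rate=10).
The mode of a Gamma(a, b) with a ≥ 1 (shape–rate) is (a−1)/b = 60/10 ≈ 6.00.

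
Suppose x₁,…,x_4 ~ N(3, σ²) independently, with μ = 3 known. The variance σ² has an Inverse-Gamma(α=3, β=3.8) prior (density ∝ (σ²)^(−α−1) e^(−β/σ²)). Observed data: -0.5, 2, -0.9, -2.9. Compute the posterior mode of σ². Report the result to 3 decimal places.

Sum of squared deviations about the known mean: SS = (-0.5−3)² + (2−3)² + (-0.9−3)² + (-2.9−3)² = 63.27.
The Normal likelihood contributes (σ²)^(−n/2) exp(−SS/(2σ²)), so the posterior is Inverse-Gamma(α + n/2, β + SS/2) = Inverse-Gamma(5, 35.435).
The mode of Inverse-Gamma(a, b) is b/(a+1) = 35.435/6 ≈ 5.906.

σ̂²_MAP = 5.906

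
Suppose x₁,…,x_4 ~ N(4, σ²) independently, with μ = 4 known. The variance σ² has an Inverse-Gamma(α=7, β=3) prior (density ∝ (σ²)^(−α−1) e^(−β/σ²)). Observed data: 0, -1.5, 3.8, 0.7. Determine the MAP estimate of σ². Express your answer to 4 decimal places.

σ̂²_MAP = 3.1590

Sum of squared deviations about the known mean: SS = (0−4)² + (-1.5−4)² + (3.8−4)² + (0.7−4)² = 57.18.
The Normal likelihood contributes (σ²)^(−n/2) exp(−SS/(2σ²)), so the posterior is Inverse-Gamma(α + n/2, β + SS/2) = Inverse-Gamma(9, 31.59).
The mode of Inverse-Gamma(a, b) is b/(a+1) = 31.59/10 ≈ 3.1590.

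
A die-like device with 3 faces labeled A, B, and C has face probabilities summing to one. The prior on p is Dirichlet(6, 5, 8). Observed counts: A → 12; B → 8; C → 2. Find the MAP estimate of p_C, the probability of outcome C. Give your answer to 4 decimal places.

MAP estimate of p_C = 0.2368

The posterior is Dirichlet(αᵢ + nᵢ) = Dirichlet(18, 13, 10).
For a Dirichlet(a₁,…,a_K) with all aᵢ > 1, the mode has j-th component (aⱼ − 1)/(Σaᵢ − K).
Here Σaᵢ = 41 and K = 3, so p_C = (10 − 1)/(41 − 3) = 9/38 ≈ 0.2368.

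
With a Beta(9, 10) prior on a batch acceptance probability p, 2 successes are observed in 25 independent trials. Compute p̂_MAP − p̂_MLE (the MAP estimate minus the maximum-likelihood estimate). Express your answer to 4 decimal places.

Posterior is Beta(11, 33); MAP = (11−1)/(44−2) = 10/42 ≈ 0.23810.
MLE ignores the prior: p̂_MLE = k/n = 2/25 ≈ 0.08000.
Difference = 10/42 − 2/25 = 83/525 ≈ 0.1581.

MAP − MLE = 0.1581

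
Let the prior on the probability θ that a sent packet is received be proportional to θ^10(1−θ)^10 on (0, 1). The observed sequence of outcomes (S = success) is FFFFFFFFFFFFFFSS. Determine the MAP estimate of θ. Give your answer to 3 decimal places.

The prior density ∝ θ^10(1−θ)^10 is the kernel of Beta(11, 11).
Data: 2 successes in 16 trials (from the sequence). The binomial likelihood contributes θ^2(1−θ)^14, so the posterior is Beta(11+2, 11+14) = Beta(13, 25).
For Beta(a, b) with a, b > 1 the mode is (a−1)/(a+b−2) = 12/36 ≈ 0.333.

θ̂_MAP = 0.333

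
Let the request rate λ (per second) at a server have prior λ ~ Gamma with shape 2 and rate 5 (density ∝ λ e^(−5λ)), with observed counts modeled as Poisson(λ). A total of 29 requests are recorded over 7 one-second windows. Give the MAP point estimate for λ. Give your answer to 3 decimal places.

Σxᵢ = 29, n = 7.
Posterior ∝ λe^(−5λ) · λ^29e^(−7λ) = λ^30e^(−12λ), i.e. Gamma(shape=31, rate=12).
The mode of a Gamma(a, b) with a ≥ 1 (shape–rate) is (a−1)/b = 30/12 ≈ 2.500.

λ̂_MAP = 2.500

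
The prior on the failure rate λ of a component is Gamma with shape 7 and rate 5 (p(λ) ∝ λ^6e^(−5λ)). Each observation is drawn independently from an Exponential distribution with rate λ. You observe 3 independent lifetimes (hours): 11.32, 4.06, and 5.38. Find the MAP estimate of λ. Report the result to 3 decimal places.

λ̂_MAP = 0.349

The Exponential(rate=λ) likelihood is ∝ λ^n e^(−λΣtᵢ). Here n = 3 and Σtᵢ = 11.32 + 4.06 + 5.38 = 20.76.
Posterior ∝ λ^6e^(−5λ) · λ^3e^(−20.76λ) = λ^9e^(−25.76λ), i.e. Gamma(10, 25.76).
Mode = (a−1)/b = 9/25.76 ≈ 0.349.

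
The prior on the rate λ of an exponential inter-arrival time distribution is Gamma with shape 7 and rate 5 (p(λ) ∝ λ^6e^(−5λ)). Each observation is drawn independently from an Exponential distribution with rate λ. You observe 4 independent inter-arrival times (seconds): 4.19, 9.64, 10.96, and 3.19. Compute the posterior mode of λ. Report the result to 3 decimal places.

λ̂_MAP = 0.303

The Exponential(rate=λ) likelihood is ∝ λ^n e^(−λΣtᵢ). Here n = 4 and Σtᵢ = 4.19 + 9.64 + 10.96 + 3.19 = 27.98.
Posterior ∝ λ^6e^(−5λ) · λ^4e^(−27.98λ) = λ^10e^(−32.98λ), i.e. Gamma(11, 32.98).
Mode = (a−1)/b = 10/32.98 ≈ 0.303.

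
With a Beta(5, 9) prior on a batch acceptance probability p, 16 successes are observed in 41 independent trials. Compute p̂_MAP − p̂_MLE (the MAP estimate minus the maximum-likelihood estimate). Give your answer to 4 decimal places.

Posterior is Beta(21, 34); MAP = (21−1)/(55−2) = 20/53 ≈ 0.37736.
MLE ignores the prior: p̂_MLE = k/n = 16/41 ≈ 0.39024.
Difference = 20/53 − 16/41 = -28/2173 ≈ -0.0129.

MAP − MLE = -0.0129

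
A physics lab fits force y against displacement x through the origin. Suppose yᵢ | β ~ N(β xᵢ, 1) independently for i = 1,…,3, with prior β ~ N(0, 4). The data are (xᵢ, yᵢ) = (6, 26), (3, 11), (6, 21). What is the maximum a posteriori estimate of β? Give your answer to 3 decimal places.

log p(β | y) = −Σ(yᵢ − βxᵢ)²/(2·1) − β²/(2·4) + const.
Setting the derivative to zero: Σxᵢ(yᵢ − βxᵢ)/1 − β/4 = 0, so β = Σxᵢyᵢ / (Σxᵢ² + σ²/τ²).
Σxᵢyᵢ = 6·26 + 3·11 + 6·21 = 315; Σxᵢ² = 81; σ²/τ² = 0.25.
β̂_MAP = 315 / (81 + 0.25) = 315/81.25 ≈ 3.877.

β̂_MAP = 3.877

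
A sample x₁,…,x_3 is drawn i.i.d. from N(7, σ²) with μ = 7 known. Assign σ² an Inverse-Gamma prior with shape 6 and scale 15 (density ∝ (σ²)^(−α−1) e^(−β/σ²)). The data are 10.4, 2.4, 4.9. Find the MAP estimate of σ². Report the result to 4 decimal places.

σ̂²_MAP = 3.9488

Sum of squared deviations about the known mean: SS = (10.4−7)² + (2.4−7)² + (4.9−7)² = 37.13.
The Normal likelihood contributes (σ²)^(−n/2) exp(−SS/(2σ²)), so the posterior is Inverse-Gamma(α + n/2, β + SS/2) = Inverse-Gamma(7.5, 33.565).
The mode of Inverse-Gamma(a, b) is b/(a+1) = 33.565/8.5 ≈ 3.9488.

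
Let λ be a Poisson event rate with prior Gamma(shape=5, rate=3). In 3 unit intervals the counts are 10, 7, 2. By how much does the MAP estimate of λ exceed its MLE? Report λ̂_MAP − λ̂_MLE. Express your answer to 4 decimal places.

Σxᵢ = 19. Posterior is Gamma(24, 6); MAP = (24−1)/6 = 23/6 ≈ 3.83333.
MLE = x̄ = 19/3 ≈ 6.33333.
Difference = 23/6 − 19/3 = -5/2 ≈ -2.5000.

MAP − MLE = -2.5000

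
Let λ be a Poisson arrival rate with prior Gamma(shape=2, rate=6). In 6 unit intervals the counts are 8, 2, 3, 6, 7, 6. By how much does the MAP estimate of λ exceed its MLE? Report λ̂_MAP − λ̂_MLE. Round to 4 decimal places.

Σxᵢ = 32. Posterior is Gamma(34, 12); MAP = (34−1)/12 = 33/12 ≈ 2.75000.
MLE = x̄ = 32/6 ≈ 5.33333.
Difference = 33/12 − 32/6 = -31/12 ≈ -2.5833.

MAP − MLE = -2.5833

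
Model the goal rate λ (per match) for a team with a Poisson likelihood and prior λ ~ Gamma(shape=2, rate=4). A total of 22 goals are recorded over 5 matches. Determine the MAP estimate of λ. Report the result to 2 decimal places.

λ̂_MAP = 2.56

Σxᵢ = 22, n = 5.
Posterior ∝ λe^(−4λ) · λ^22e^(−5λ) = λ^23e^(−9λ), i.e. Gamma(shape=24, rate=9).
The mode of a Gamma(a, b) with a ≥ 1 (shape–rate) is (a−1)/b = 23/9 ≈ 2.56.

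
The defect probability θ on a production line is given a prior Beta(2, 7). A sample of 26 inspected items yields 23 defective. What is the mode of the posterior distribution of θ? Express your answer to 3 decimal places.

Prior: Beta(2, 7).
Data: 23 successes in 26 trials. The binomial likelihood contributes θ^23(1−θ)^3, so the posterior is Beta(2+23, 7+3) = Beta(25, 10).
For Beta(a, b) with a, b > 1 the mode is (a−1)/(a+b−2) = 24/33 ≈ 0.727.

θ̂_MAP = 0.727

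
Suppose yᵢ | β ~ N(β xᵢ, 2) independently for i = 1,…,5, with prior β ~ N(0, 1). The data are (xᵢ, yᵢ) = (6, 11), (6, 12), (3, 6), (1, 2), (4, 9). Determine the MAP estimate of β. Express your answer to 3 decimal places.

log p(β | y) = −Σ(yᵢ − βxᵢ)²/(2·2) − β²/(2·1) + const.
Setting the derivative to zero: Σxᵢ(yᵢ − βxᵢ)/2 − β/1 = 0, so β = Σxᵢyᵢ / (Σxᵢ² + σ²/τ²).
Σxᵢyᵢ = 6·11 + 6·12 + 3·6 + 1·2 + 4·9 = 194; Σxᵢ² = 98; σ²/τ² = 2.
β̂_MAP = 194 / (98 + 2) = 194/100 ≈ 1.940.

β̂_MAP = 1.940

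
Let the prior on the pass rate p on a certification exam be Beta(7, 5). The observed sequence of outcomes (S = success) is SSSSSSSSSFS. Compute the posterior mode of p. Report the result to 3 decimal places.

p̂_MAP = 0.762

Prior: Beta(7, 5).
Data: 10 successes in 11 trials (from the sequence). The binomial likelihood contributes p^10(1−p)^1, so the posterior is Beta(7+10, 5+1) = Beta(17, 6).
For Beta(a, b) with a, b > 1 the mode is (a−1)/(a+b−2) = 16/21 ≈ 0.762.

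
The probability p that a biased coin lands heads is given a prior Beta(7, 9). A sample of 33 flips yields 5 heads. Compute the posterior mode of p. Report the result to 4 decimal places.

p̂_MAP = 0.2340

Prior: Beta(7, 9).
Data: 5 successes in 33 trials. The binomial likelihood contributes p^5(1−p)^28, so the posterior is Beta(7+5, 9+28) = Beta(12, 37).
For Beta(a, b) with a, b > 1 the mode is (a−1)/(a+b−2) = 11/47 ≈ 0.2340.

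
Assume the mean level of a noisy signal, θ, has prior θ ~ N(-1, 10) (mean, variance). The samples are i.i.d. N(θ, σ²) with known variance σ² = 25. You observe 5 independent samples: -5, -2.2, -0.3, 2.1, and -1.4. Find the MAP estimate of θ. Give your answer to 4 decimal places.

n = 5; x̄ = ((-5) + (-2.2) + (-0.3) + 2.1 + (-1.4))/5 = -6.8/5 = -1.36.
For a Normal prior and Normal likelihood with known variance, the posterior is Normal; its mode equals its mean, the precision-weighted average.
Prior precision 1/σ₀² = 1/10 = 0.1; data precision n/σ² = 5/25 = 0.2.
θ̂ = (0.1·(-1) + 0.2·(-1.36)) / (0.1 + 0.2) = (-0.372)/0.3 = -1.2400.

θ̂_MAP = -1.2400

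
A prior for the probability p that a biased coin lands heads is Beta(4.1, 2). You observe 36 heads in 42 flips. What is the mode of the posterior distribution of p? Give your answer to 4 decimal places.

p̂_MAP = 0.8482

Prior: Beta(4.1, 2).
Data: 36 successes in 42 trials. The binomial likelihood contributes p^36(1−p)^6, so the posterior is Beta(4.1+36, 2+6) = Beta(40.1, 8).
For Beta(a, b) with a, b > 1 the mode is (a−1)/(a+b−2) = 39.1/46.1 ≈ 0.8482.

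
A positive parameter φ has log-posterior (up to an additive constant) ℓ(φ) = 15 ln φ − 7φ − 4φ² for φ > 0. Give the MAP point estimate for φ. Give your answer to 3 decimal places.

ℓ'(φ) = 15/φ − 7 − 8φ. Setting this to zero and multiplying by φ: 8φ² + 7φ − 15 = 0.
φ = (−7 + √(7² + 4·8·15)) / (2·8) = (−7 + √529) / 16 = (−7 + 23)/16 = 1.
ℓ''(φ) = −15/φ² − 8 < 0, confirming a maximum.

φ̂_MAP = 1.000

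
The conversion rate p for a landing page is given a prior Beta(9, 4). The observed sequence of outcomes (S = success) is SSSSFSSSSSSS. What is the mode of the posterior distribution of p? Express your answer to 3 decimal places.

p̂_MAP = 0.826

Prior: Beta(9, 4).
Data: 11 successes in 12 trials (from the sequence). The binomial likelihood contributes p^11(1−p)^1, so the posterior is Beta(9+11, 4+1) = Beta(20, 5).
For Beta(a, b) with a, b > 1 the mode is (a−1)/(a+b−2) = 19/23 ≈ 0.826.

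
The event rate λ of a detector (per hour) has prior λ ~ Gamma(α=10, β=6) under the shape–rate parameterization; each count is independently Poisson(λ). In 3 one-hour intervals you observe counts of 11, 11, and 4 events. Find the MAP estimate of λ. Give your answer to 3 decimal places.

λ̂_MAP = 3.889

Σxᵢ = 11+11+4 = 26, with n = 3.
Posterior ∝ λ^9e^(−6λ) · λ^26e^(−3λ) = λ^35e^(−9λ), i.e. Gamma(shape=36, rate=9).
The mode of a Gamma(a, b) with a ≥ 1 (shape–rate) is (a−1)/b = 35/9 ≈ 3.889.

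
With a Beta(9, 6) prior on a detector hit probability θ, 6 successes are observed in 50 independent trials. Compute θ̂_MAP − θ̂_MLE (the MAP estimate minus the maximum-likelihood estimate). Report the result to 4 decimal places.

MAP − MLE = 0.1022

Posterior is Beta(15, 50); MAP = (15−1)/(65−2) = 14/63 ≈ 0.22222.
MLE ignores the prior: θ̂_MLE = k/n = 6/50 ≈ 0.12000.
Difference = 14/63 − 6/50 = 23/225 ≈ 0.1022.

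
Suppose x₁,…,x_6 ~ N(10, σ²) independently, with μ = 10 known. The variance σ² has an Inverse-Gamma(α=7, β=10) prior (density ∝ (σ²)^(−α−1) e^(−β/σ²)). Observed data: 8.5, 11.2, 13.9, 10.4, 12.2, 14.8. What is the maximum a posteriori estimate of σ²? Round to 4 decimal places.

Sum of squared deviations about the known mean: SS = (8.5−10)² + (11.2−10)² + (13.9−10)² + (10.4−10)² + (12.2−10)² + (14.8−10)² = 46.94.
The Normal likelihood contributes (σ²)^(−n/2) exp(−SS/(2σ²)), so the posterior is Inverse-Gamma(α + n/2, β + SS/2) = Inverse-Gamma(10, 33.47).
The mode of Inverse-Gamma(a, b) is b/(a+1) = 33.47/11 ≈ 3.0427.

σ̂²_MAP = 3.0427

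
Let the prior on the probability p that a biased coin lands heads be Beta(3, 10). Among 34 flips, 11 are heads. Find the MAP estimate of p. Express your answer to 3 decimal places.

Prior: Beta(3, 10).
Data: 11 successes in 34 trials. The binomial likelihood contributes p^11(1−p)^23, so the posterior is Beta(3+11, 10+23) = Beta(14, 33).
For Beta(a, b) with a, b > 1 the mode is (a−1)/(a+b−2) = 13/45 ≈ 0.289.

p̂_MAP = 0.289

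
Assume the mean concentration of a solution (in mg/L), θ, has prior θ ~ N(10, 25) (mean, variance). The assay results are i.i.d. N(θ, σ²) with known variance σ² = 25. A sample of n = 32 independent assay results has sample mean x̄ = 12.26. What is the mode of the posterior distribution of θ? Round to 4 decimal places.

θ̂_MAP = 12.1915

n = 32, x̄ = 12.26.
For a Normal prior and Normal likelihood with known variance, the posterior is Normal; its mode equals its mean, the precision-weighted average.
Prior precision 1/σ₀² = 1/25 = 0.04; data precision n/σ² = 32/25 = 1.28.
θ̂ = (0.04·10 + 1.28·12.26) / (0.04 + 1.28) = 16.0928/1.32 = 10058/825 ≈ 12.1915.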